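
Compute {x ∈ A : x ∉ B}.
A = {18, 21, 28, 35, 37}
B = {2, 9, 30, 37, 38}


Set A = {18, 21, 28, 35, 37}
Set B = {2, 9, 30, 37, 38}
Check each element of A against B:
18 ∉ B (include), 21 ∉ B (include), 28 ∉ B (include), 35 ∉ B (include), 37 ∈ B
Elements of A not in B: {18, 21, 28, 35}

{18, 21, 28, 35}


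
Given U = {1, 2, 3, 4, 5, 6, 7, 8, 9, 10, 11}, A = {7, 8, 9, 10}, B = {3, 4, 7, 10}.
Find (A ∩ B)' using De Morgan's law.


U = {1, 2, 3, 4, 5, 6, 7, 8, 9, 10, 11}
A = {7, 8, 9, 10}, B = {3, 4, 7, 10}
A ∩ B = {7, 10}
(A ∩ B)' = U \ (A ∩ B) = {1, 2, 3, 4, 5, 6, 8, 9, 11}
Verification via A' ∪ B': A' = {1, 2, 3, 4, 5, 6, 11}, B' = {1, 2, 5, 6, 8, 9, 11}
A' ∪ B' = {1, 2, 3, 4, 5, 6, 8, 9, 11} ✓

{1, 2, 3, 4, 5, 6, 8, 9, 11}


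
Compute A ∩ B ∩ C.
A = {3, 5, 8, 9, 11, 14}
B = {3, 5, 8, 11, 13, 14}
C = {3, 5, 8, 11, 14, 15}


Set A = {3, 5, 8, 9, 11, 14}
Set B = {3, 5, 8, 11, 13, 14}
Set C = {3, 5, 8, 11, 14, 15}
First, A ∩ B = {3, 5, 8, 11, 14}
Then, (A ∩ B) ∩ C = {3, 5, 8, 11, 14}

{3, 5, 8, 11, 14}


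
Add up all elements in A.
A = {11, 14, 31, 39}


Set A = {11, 14, 31, 39}
Sum = 11 + 14 + 31 + 39 = 95

95


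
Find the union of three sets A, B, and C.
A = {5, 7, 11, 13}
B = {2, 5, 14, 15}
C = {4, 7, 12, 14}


Set A = {5, 7, 11, 13}
Set B = {2, 5, 14, 15}
Set C = {4, 7, 12, 14}
First, A ∪ B = {2, 5, 7, 11, 13, 14, 15}
Then, (A ∪ B) ∪ C = {2, 4, 5, 7, 11, 12, 13, 14, 15}

{2, 4, 5, 7, 11, 12, 13, 14, 15}


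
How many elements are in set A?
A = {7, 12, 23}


Set A = {7, 12, 23}
Listing elements: 7, 12, 23
Counting: 3 elements
|A| = 3

3


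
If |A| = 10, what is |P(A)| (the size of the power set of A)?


The set has 10 elements.
The power set contains all possible subsets.
|P(A)| = 2^|A| = 2^10 = 1024

1024


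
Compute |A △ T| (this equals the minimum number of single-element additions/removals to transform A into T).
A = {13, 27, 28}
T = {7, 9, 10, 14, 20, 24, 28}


Set A = {13, 27, 28}
Set T = {7, 9, 10, 14, 20, 24, 28}
Elements to remove from A (in A, not in T): {13, 27} → 2 removals
Elements to add to A (in T, not in A): {7, 9, 10, 14, 20, 24} → 6 additions
Total edits = 2 + 6 = 8

8


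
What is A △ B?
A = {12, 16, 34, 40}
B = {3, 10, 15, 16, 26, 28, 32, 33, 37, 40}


Set A = {12, 16, 34, 40}
Set B = {3, 10, 15, 16, 26, 28, 32, 33, 37, 40}
A △ B = (A \ B) ∪ (B \ A)
Elements in A but not B: {12, 34}
Elements in B but not A: {3, 10, 15, 26, 28, 32, 33, 37}
A △ B = {3, 10, 12, 15, 26, 28, 32, 33, 34, 37}

{3, 10, 12, 15, 26, 28, 32, 33, 34, 37}


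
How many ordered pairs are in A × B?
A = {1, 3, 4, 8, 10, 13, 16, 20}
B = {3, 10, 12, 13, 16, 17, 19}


Set A = {1, 3, 4, 8, 10, 13, 16, 20} has 8 elements.
Set B = {3, 10, 12, 13, 16, 17, 19} has 7 elements.
|A × B| = |A| × |B| = 8 × 7 = 56

56


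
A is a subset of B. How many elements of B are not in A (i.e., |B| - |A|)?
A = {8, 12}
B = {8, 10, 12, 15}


Set A = {8, 12}, |A| = 2
Set B = {8, 10, 12, 15}, |B| = 4
Since A ⊆ B: B \ A = {10, 15}
|B| - |A| = 4 - 2 = 2

2


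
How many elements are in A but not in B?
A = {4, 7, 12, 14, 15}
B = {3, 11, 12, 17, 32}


Set A = {4, 7, 12, 14, 15}
Set B = {3, 11, 12, 17, 32}
A \ B = {4, 7, 14, 15}
|A \ B| = 4

4


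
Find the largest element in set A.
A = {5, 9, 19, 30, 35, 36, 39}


Set A = {5, 9, 19, 30, 35, 36, 39}
Elements in ascending order: 5, 9, 19, 30, 35, 36, 39
The largest element is 39.

39


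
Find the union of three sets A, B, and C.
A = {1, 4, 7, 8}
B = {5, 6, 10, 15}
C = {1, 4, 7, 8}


Set A = {1, 4, 7, 8}
Set B = {5, 6, 10, 15}
Set C = {1, 4, 7, 8}
First, A ∪ B = {1, 4, 5, 6, 7, 8, 10, 15}
Then, (A ∪ B) ∪ C = {1, 4, 5, 6, 7, 8, 10, 15}

{1, 4, 5, 6, 7, 8, 10, 15}


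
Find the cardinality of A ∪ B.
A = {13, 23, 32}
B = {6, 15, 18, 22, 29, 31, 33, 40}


Set A = {13, 23, 32}, |A| = 3
Set B = {6, 15, 18, 22, 29, 31, 33, 40}, |B| = 8
A ∩ B = {}, |A ∩ B| = 0
|A ∪ B| = |A| + |B| - |A ∩ B| = 3 + 8 - 0 = 11

11


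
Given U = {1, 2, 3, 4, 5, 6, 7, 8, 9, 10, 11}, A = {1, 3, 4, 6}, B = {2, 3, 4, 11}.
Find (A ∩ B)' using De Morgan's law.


U = {1, 2, 3, 4, 5, 6, 7, 8, 9, 10, 11}
A = {1, 3, 4, 6}, B = {2, 3, 4, 11}
A ∩ B = {3, 4}
(A ∩ B)' = U \ (A ∩ B) = {1, 2, 5, 6, 7, 8, 9, 10, 11}
Verification via A' ∪ B': A' = {2, 5, 7, 8, 9, 10, 11}, B' = {1, 5, 6, 7, 8, 9, 10}
A' ∪ B' = {1, 2, 5, 6, 7, 8, 9, 10, 11} ✓

{1, 2, 5, 6, 7, 8, 9, 10, 11}


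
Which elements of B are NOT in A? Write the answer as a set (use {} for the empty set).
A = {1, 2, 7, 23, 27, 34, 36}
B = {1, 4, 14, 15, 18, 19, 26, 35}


Set A = {1, 2, 7, 23, 27, 34, 36}
Set B = {1, 4, 14, 15, 18, 19, 26, 35}
Check each element of B against A:
1 ∈ A, 4 ∉ A (include), 14 ∉ A (include), 15 ∉ A (include), 18 ∉ A (include), 19 ∉ A (include), 26 ∉ A (include), 35 ∉ A (include)
Elements of B not in A: {4, 14, 15, 18, 19, 26, 35}

{4, 14, 15, 18, 19, 26, 35}


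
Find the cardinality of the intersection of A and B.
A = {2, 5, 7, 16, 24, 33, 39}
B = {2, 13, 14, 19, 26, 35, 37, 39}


Set A = {2, 5, 7, 16, 24, 33, 39}
Set B = {2, 13, 14, 19, 26, 35, 37, 39}
A ∩ B = {2, 39}
|A ∩ B| = 2

2


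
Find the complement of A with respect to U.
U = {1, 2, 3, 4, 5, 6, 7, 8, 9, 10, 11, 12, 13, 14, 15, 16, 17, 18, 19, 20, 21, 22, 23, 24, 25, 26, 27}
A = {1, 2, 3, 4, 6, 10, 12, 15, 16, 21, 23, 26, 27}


Universal set U = {1, 2, 3, 4, 5, 6, 7, 8, 9, 10, 11, 12, 13, 14, 15, 16, 17, 18, 19, 20, 21, 22, 23, 24, 25, 26, 27}
Set A = {1, 2, 3, 4, 6, 10, 12, 15, 16, 21, 23, 26, 27}
A' = U \ A = elements in U but not in A
Checking each element of U:
1 (in A, exclude), 2 (in A, exclude), 3 (in A, exclude), 4 (in A, exclude), 5 (not in A, include), 6 (in A, exclude), 7 (not in A, include), 8 (not in A, include), 9 (not in A, include), 10 (in A, exclude), 11 (not in A, include), 12 (in A, exclude), 13 (not in A, include), 14 (not in A, include), 15 (in A, exclude), 16 (in A, exclude), 17 (not in A, include), 18 (not in A, include), 19 (not in A, include), 20 (not in A, include), 21 (in A, exclude), 22 (not in A, include), 23 (in A, exclude), 24 (not in A, include), 25 (not in A, include), 26 (in A, exclude), 27 (in A, exclude)
A' = {5, 7, 8, 9, 11, 13, 14, 17, 18, 19, 20, 22, 24, 25}

{5, 7, 8, 9, 11, 13, 14, 17, 18, 19, 20, 22, 24, 25}


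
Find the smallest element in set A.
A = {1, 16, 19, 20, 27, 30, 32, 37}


Set A = {1, 16, 19, 20, 27, 30, 32, 37}
Elements in ascending order: 1, 16, 19, 20, 27, 30, 32, 37
The smallest element is 1.

1


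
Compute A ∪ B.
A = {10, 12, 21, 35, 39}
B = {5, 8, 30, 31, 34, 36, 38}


Set A = {10, 12, 21, 35, 39}
Set B = {5, 8, 30, 31, 34, 36, 38}
A ∪ B includes all elements in either set.
Elements from A: {10, 12, 21, 35, 39}
Elements from B not already included: {5, 8, 30, 31, 34, 36, 38}
A ∪ B = {5, 8, 10, 12, 21, 30, 31, 34, 35, 36, 38, 39}

{5, 8, 10, 12, 21, 30, 31, 34, 35, 36, 38, 39}


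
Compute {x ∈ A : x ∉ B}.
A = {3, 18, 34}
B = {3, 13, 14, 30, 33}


Set A = {3, 18, 34}
Set B = {3, 13, 14, 30, 33}
Check each element of A against B:
3 ∈ B, 18 ∉ B (include), 34 ∉ B (include)
Elements of A not in B: {18, 34}

{18, 34}


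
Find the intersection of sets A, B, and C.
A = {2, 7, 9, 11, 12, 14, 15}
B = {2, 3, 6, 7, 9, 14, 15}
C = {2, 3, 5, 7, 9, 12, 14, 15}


Set A = {2, 7, 9, 11, 12, 14, 15}
Set B = {2, 3, 6, 7, 9, 14, 15}
Set C = {2, 3, 5, 7, 9, 12, 14, 15}
First, A ∩ B = {2, 7, 9, 14, 15}
Then, (A ∩ B) ∩ C = {2, 7, 9, 14, 15}

{2, 7, 9, 14, 15}


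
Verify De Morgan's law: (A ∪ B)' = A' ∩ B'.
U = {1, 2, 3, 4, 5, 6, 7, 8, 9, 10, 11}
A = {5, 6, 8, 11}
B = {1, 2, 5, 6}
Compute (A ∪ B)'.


U = {1, 2, 3, 4, 5, 6, 7, 8, 9, 10, 11}
A = {5, 6, 8, 11}, B = {1, 2, 5, 6}
A ∪ B = {1, 2, 5, 6, 8, 11}
(A ∪ B)' = U \ (A ∪ B) = {3, 4, 7, 9, 10}
Verification via A' ∩ B': A' = {1, 2, 3, 4, 7, 9, 10}, B' = {3, 4, 7, 8, 9, 10, 11}
A' ∩ B' = {3, 4, 7, 9, 10} ✓

{3, 4, 7, 9, 10}


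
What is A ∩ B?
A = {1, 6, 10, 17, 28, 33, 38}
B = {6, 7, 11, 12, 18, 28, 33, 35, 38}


Set A = {1, 6, 10, 17, 28, 33, 38}
Set B = {6, 7, 11, 12, 18, 28, 33, 35, 38}
A ∩ B includes only elements in both sets.
Check each element of A against B:
1 ✗, 6 ✓, 10 ✗, 17 ✗, 28 ✓, 33 ✓, 38 ✓
A ∩ B = {6, 28, 33, 38}

{6, 28, 33, 38}


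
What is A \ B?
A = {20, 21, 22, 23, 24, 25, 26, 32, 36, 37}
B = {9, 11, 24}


Set A = {20, 21, 22, 23, 24, 25, 26, 32, 36, 37}
Set B = {9, 11, 24}
A \ B includes elements in A that are not in B.
Check each element of A:
20 (not in B, keep), 21 (not in B, keep), 22 (not in B, keep), 23 (not in B, keep), 24 (in B, remove), 25 (not in B, keep), 26 (not in B, keep), 32 (not in B, keep), 36 (not in B, keep), 37 (not in B, keep)
A \ B = {20, 21, 22, 23, 25, 26, 32, 36, 37}

{20, 21, 22, 23, 25, 26, 32, 36, 37}


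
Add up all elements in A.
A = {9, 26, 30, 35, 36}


Set A = {9, 26, 30, 35, 36}
Sum = 9 + 26 + 30 + 35 + 36 = 136

136


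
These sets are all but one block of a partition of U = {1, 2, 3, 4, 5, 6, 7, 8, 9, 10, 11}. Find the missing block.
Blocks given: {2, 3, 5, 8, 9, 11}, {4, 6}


U = {1, 2, 3, 4, 5, 6, 7, 8, 9, 10, 11}
Shown blocks: {2, 3, 5, 8, 9, 11}, {4, 6}
A partition's blocks are pairwise disjoint and cover U, so the missing block = U \ (union of shown blocks).
Union of shown blocks: {2, 3, 4, 5, 6, 8, 9, 11}
Missing block = U \ (union) = {1, 7, 10}

{1, 7, 10}


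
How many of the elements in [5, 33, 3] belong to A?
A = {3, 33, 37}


Set A = {3, 33, 37}
Candidates: [5, 33, 3]
Check each candidate:
5 ∉ A, 33 ∈ A, 3 ∈ A
Count of candidates in A: 2

2


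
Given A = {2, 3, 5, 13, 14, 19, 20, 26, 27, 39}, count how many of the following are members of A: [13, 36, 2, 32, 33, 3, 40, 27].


Set A = {2, 3, 5, 13, 14, 19, 20, 26, 27, 39}
Candidates: [13, 36, 2, 32, 33, 3, 40, 27]
Check each candidate:
13 ∈ A, 36 ∉ A, 2 ∈ A, 32 ∉ A, 33 ∉ A, 3 ∈ A, 40 ∉ A, 27 ∈ A
Count of candidates in A: 4

4


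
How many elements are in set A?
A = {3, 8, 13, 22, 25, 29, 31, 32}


Set A = {3, 8, 13, 22, 25, 29, 31, 32}
Listing elements: 3, 8, 13, 22, 25, 29, 31, 32
Counting: 8 elements
|A| = 8

8


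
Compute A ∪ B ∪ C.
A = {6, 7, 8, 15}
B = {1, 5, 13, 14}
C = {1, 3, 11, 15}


Set A = {6, 7, 8, 15}
Set B = {1, 5, 13, 14}
Set C = {1, 3, 11, 15}
First, A ∪ B = {1, 5, 6, 7, 8, 13, 14, 15}
Then, (A ∪ B) ∪ C = {1, 3, 5, 6, 7, 8, 11, 13, 14, 15}

{1, 3, 5, 6, 7, 8, 11, 13, 14, 15}


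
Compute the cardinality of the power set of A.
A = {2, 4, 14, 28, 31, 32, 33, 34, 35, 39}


Set A = {2, 4, 14, 28, 31, 32, 33, 34, 35, 39}
|A| = 10
The power set P(A) contains all subsets of A.
|P(A)| = 2^|A| = 2^10 = 1024

1024


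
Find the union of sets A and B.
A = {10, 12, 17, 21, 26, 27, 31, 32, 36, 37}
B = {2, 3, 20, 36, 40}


Set A = {10, 12, 17, 21, 26, 27, 31, 32, 36, 37}
Set B = {2, 3, 20, 36, 40}
A ∪ B includes all elements in either set.
Elements from A: {10, 12, 17, 21, 26, 27, 31, 32, 36, 37}
Elements from B not already included: {2, 3, 20, 40}
A ∪ B = {2, 3, 10, 12, 17, 20, 21, 26, 27, 31, 32, 36, 37, 40}

{2, 3, 10, 12, 17, 20, 21, 26, 27, 31, 32, 36, 37, 40}


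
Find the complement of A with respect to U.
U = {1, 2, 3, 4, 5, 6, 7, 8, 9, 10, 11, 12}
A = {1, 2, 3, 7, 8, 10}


Universal set U = {1, 2, 3, 4, 5, 6, 7, 8, 9, 10, 11, 12}
Set A = {1, 2, 3, 7, 8, 10}
A' = U \ A = elements in U but not in A
Checking each element of U:
1 (in A, exclude), 2 (in A, exclude), 3 (in A, exclude), 4 (not in A, include), 5 (not in A, include), 6 (not in A, include), 7 (in A, exclude), 8 (in A, exclude), 9 (not in A, include), 10 (in A, exclude), 11 (not in A, include), 12 (not in A, include)
A' = {4, 5, 6, 9, 11, 12}

{4, 5, 6, 9, 11, 12}


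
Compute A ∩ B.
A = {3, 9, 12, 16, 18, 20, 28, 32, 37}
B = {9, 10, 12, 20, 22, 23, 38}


Set A = {3, 9, 12, 16, 18, 20, 28, 32, 37}
Set B = {9, 10, 12, 20, 22, 23, 38}
A ∩ B includes only elements in both sets.
Check each element of A against B:
3 ✗, 9 ✓, 12 ✓, 16 ✗, 18 ✗, 20 ✓, 28 ✗, 32 ✗, 37 ✗
A ∩ B = {9, 12, 20}

{9, 12, 20}


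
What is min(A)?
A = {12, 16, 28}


Set A = {12, 16, 28}
Elements in ascending order: 12, 16, 28
The smallest element is 12.

12


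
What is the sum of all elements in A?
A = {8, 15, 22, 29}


Set A = {8, 15, 22, 29}
Sum = 8 + 15 + 22 + 29 = 74

74


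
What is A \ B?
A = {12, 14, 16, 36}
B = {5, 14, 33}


Set A = {12, 14, 16, 36}
Set B = {5, 14, 33}
A \ B includes elements in A that are not in B.
Check each element of A:
12 (not in B, keep), 14 (in B, remove), 16 (not in B, keep), 36 (not in B, keep)
A \ B = {12, 16, 36}

{12, 16, 36}


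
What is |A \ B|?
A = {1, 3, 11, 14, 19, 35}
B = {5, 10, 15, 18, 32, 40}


Set A = {1, 3, 11, 14, 19, 35}
Set B = {5, 10, 15, 18, 32, 40}
A \ B = {1, 3, 11, 14, 19, 35}
|A \ B| = 6

6


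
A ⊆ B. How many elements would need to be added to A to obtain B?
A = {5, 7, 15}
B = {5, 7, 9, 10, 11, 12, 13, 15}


Set A = {5, 7, 15}, |A| = 3
Set B = {5, 7, 9, 10, 11, 12, 13, 15}, |B| = 8
Since A ⊆ B: B \ A = {9, 10, 11, 12, 13}
|B| - |A| = 8 - 3 = 5

5


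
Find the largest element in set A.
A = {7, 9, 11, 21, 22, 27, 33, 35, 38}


Set A = {7, 9, 11, 21, 22, 27, 33, 35, 38}
Elements in ascending order: 7, 9, 11, 21, 22, 27, 33, 35, 38
The largest element is 38.

38


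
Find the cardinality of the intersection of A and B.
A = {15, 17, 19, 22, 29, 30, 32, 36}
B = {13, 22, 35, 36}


Set A = {15, 17, 19, 22, 29, 30, 32, 36}
Set B = {13, 22, 35, 36}
A ∩ B = {22, 36}
|A ∩ B| = 2

2


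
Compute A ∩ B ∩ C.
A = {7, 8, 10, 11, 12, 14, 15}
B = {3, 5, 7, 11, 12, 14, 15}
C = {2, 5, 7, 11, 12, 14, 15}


Set A = {7, 8, 10, 11, 12, 14, 15}
Set B = {3, 5, 7, 11, 12, 14, 15}
Set C = {2, 5, 7, 11, 12, 14, 15}
First, A ∩ B = {7, 11, 12, 14, 15}
Then, (A ∩ B) ∩ C = {7, 11, 12, 14, 15}

{7, 11, 12, 14, 15}


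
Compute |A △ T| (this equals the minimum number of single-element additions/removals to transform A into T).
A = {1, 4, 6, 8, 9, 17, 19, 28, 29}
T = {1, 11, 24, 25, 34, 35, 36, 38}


Set A = {1, 4, 6, 8, 9, 17, 19, 28, 29}
Set T = {1, 11, 24, 25, 34, 35, 36, 38}
Elements to remove from A (in A, not in T): {4, 6, 8, 9, 17, 19, 28, 29} → 8 removals
Elements to add to A (in T, not in A): {11, 24, 25, 34, 35, 36, 38} → 7 additions
Total edits = 8 + 7 = 15

15


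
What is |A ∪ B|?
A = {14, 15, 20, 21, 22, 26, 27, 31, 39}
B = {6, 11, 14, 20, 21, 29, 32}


Set A = {14, 15, 20, 21, 22, 26, 27, 31, 39}, |A| = 9
Set B = {6, 11, 14, 20, 21, 29, 32}, |B| = 7
A ∩ B = {14, 20, 21}, |A ∩ B| = 3
|A ∪ B| = |A| + |B| - |A ∩ B| = 9 + 7 - 3 = 13

13


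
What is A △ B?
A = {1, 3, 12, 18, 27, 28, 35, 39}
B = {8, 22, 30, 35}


Set A = {1, 3, 12, 18, 27, 28, 35, 39}
Set B = {8, 22, 30, 35}
A △ B = (A \ B) ∪ (B \ A)
Elements in A but not B: {1, 3, 12, 18, 27, 28, 39}
Elements in B but not A: {8, 22, 30}
A △ B = {1, 3, 8, 12, 18, 22, 27, 28, 30, 39}

{1, 3, 8, 12, 18, 22, 27, 28, 30, 39}


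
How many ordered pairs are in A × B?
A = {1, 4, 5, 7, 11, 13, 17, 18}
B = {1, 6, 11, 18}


Set A = {1, 4, 5, 7, 11, 13, 17, 18} has 8 elements.
Set B = {1, 6, 11, 18} has 4 elements.
|A × B| = |A| × |B| = 8 × 4 = 32

32


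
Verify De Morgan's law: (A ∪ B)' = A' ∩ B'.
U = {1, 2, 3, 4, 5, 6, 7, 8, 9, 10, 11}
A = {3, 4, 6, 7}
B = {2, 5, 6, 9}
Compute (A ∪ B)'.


U = {1, 2, 3, 4, 5, 6, 7, 8, 9, 10, 11}
A = {3, 4, 6, 7}, B = {2, 5, 6, 9}
A ∪ B = {2, 3, 4, 5, 6, 7, 9}
(A ∪ B)' = U \ (A ∪ B) = {1, 8, 10, 11}
Verification via A' ∩ B': A' = {1, 2, 5, 8, 9, 10, 11}, B' = {1, 3, 4, 7, 8, 10, 11}
A' ∩ B' = {1, 8, 10, 11} ✓

{1, 8, 10, 11}


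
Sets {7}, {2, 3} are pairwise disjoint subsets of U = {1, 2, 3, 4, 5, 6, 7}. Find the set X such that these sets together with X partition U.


U = {1, 2, 3, 4, 5, 6, 7}
Shown blocks: {7}, {2, 3}
A partition's blocks are pairwise disjoint and cover U, so the missing block = U \ (union of shown blocks).
Union of shown blocks: {2, 3, 7}
Missing block = U \ (union) = {1, 4, 5, 6}

{1, 4, 5, 6}


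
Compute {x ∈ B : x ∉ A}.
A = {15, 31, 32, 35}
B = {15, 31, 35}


Set A = {15, 31, 32, 35}
Set B = {15, 31, 35}
Check each element of B against A:
15 ∈ A, 31 ∈ A, 35 ∈ A
Elements of B not in A: {}

{}


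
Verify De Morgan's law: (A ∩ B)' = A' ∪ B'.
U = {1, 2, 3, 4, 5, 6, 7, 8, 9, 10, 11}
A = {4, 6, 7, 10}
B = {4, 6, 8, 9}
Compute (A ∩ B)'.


U = {1, 2, 3, 4, 5, 6, 7, 8, 9, 10, 11}
A = {4, 6, 7, 10}, B = {4, 6, 8, 9}
A ∩ B = {4, 6}
(A ∩ B)' = U \ (A ∩ B) = {1, 2, 3, 5, 7, 8, 9, 10, 11}
Verification via A' ∪ B': A' = {1, 2, 3, 5, 8, 9, 11}, B' = {1, 2, 3, 5, 7, 10, 11}
A' ∪ B' = {1, 2, 3, 5, 7, 8, 9, 10, 11} ✓

{1, 2, 3, 5, 7, 8, 9, 10, 11}


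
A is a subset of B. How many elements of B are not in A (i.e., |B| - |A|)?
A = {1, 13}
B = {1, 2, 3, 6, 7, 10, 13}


Set A = {1, 13}, |A| = 2
Set B = {1, 2, 3, 6, 7, 10, 13}, |B| = 7
Since A ⊆ B: B \ A = {2, 3, 6, 7, 10}
|B| - |A| = 7 - 2 = 5

5


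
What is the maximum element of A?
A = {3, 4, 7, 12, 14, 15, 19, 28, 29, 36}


Set A = {3, 4, 7, 12, 14, 15, 19, 28, 29, 36}
Elements in ascending order: 3, 4, 7, 12, 14, 15, 19, 28, 29, 36
The largest element is 36.

36


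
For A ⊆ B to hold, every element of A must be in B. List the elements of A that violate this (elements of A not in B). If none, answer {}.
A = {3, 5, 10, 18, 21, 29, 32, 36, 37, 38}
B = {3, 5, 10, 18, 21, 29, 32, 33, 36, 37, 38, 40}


Set A = {3, 5, 10, 18, 21, 29, 32, 36, 37, 38}
Set B = {3, 5, 10, 18, 21, 29, 32, 33, 36, 37, 38, 40}
Check each element of A against B:
3 ∈ B, 5 ∈ B, 10 ∈ B, 18 ∈ B, 21 ∈ B, 29 ∈ B, 32 ∈ B, 36 ∈ B, 37 ∈ B, 38 ∈ B
Elements of A not in B: {}

{}


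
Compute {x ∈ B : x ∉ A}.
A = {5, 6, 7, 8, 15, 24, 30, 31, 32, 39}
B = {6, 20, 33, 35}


Set A = {5, 6, 7, 8, 15, 24, 30, 31, 32, 39}
Set B = {6, 20, 33, 35}
Check each element of B against A:
6 ∈ A, 20 ∉ A (include), 33 ∉ A (include), 35 ∉ A (include)
Elements of B not in A: {20, 33, 35}

{20, 33, 35}


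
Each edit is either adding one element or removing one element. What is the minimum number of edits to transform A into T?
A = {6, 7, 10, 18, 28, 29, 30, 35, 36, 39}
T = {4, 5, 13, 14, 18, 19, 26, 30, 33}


Set A = {6, 7, 10, 18, 28, 29, 30, 35, 36, 39}
Set T = {4, 5, 13, 14, 18, 19, 26, 30, 33}
Elements to remove from A (in A, not in T): {6, 7, 10, 28, 29, 35, 36, 39} → 8 removals
Elements to add to A (in T, not in A): {4, 5, 13, 14, 19, 26, 33} → 7 additions
Total edits = 8 + 7 = 15

15


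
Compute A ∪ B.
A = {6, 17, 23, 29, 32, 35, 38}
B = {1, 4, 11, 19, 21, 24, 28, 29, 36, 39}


Set A = {6, 17, 23, 29, 32, 35, 38}
Set B = {1, 4, 11, 19, 21, 24, 28, 29, 36, 39}
A ∪ B includes all elements in either set.
Elements from A: {6, 17, 23, 29, 32, 35, 38}
Elements from B not already included: {1, 4, 11, 19, 21, 24, 28, 36, 39}
A ∪ B = {1, 4, 6, 11, 17, 19, 21, 23, 24, 28, 29, 32, 35, 36, 38, 39}

{1, 4, 6, 11, 17, 19, 21, 23, 24, 28, 29, 32, 35, 36, 38, 39}


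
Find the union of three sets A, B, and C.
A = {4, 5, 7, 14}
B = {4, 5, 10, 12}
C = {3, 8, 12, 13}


Set A = {4, 5, 7, 14}
Set B = {4, 5, 10, 12}
Set C = {3, 8, 12, 13}
First, A ∪ B = {4, 5, 7, 10, 12, 14}
Then, (A ∪ B) ∪ C = {3, 4, 5, 7, 8, 10, 12, 13, 14}

{3, 4, 5, 7, 8, 10, 12, 13, 14}


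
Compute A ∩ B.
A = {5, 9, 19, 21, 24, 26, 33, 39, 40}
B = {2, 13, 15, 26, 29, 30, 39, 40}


Set A = {5, 9, 19, 21, 24, 26, 33, 39, 40}
Set B = {2, 13, 15, 26, 29, 30, 39, 40}
A ∩ B includes only elements in both sets.
Check each element of A against B:
5 ✗, 9 ✗, 19 ✗, 21 ✗, 24 ✗, 26 ✓, 33 ✗, 39 ✓, 40 ✓
A ∩ B = {26, 39, 40}

{26, 39, 40}


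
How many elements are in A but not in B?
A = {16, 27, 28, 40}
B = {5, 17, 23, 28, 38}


Set A = {16, 27, 28, 40}
Set B = {5, 17, 23, 28, 38}
A \ B = {16, 27, 40}
|A \ B| = 3

3


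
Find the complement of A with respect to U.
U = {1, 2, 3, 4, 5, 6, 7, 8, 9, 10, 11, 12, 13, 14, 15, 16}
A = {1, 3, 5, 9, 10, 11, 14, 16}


Universal set U = {1, 2, 3, 4, 5, 6, 7, 8, 9, 10, 11, 12, 13, 14, 15, 16}
Set A = {1, 3, 5, 9, 10, 11, 14, 16}
A' = U \ A = elements in U but not in A
Checking each element of U:
1 (in A, exclude), 2 (not in A, include), 3 (in A, exclude), 4 (not in A, include), 5 (in A, exclude), 6 (not in A, include), 7 (not in A, include), 8 (not in A, include), 9 (in A, exclude), 10 (in A, exclude), 11 (in A, exclude), 12 (not in A, include), 13 (not in A, include), 14 (in A, exclude), 15 (not in A, include), 16 (in A, exclude)
A' = {2, 4, 6, 7, 8, 12, 13, 15}

{2, 4, 6, 7, 8, 12, 13, 15}


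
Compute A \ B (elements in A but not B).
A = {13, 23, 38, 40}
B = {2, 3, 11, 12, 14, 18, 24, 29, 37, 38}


Set A = {13, 23, 38, 40}
Set B = {2, 3, 11, 12, 14, 18, 24, 29, 37, 38}
A \ B includes elements in A that are not in B.
Check each element of A:
13 (not in B, keep), 23 (not in B, keep), 38 (in B, remove), 40 (not in B, keep)
A \ B = {13, 23, 40}

{13, 23, 40}


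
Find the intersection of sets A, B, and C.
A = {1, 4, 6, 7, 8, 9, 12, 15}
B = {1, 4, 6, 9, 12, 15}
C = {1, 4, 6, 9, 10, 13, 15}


Set A = {1, 4, 6, 7, 8, 9, 12, 15}
Set B = {1, 4, 6, 9, 12, 15}
Set C = {1, 4, 6, 9, 10, 13, 15}
First, A ∩ B = {1, 4, 6, 9, 12, 15}
Then, (A ∩ B) ∩ C = {1, 4, 6, 9, 15}

{1, 4, 6, 9, 15}


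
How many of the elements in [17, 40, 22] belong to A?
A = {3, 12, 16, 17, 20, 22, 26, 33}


Set A = {3, 12, 16, 17, 20, 22, 26, 33}
Candidates: [17, 40, 22]
Check each candidate:
17 ∈ A, 40 ∉ A, 22 ∈ A
Count of candidates in A: 2

2


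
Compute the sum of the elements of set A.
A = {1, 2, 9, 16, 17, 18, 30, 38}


Set A = {1, 2, 9, 16, 17, 18, 30, 38}
Sum = 1 + 2 + 9 + 16 + 17 + 18 + 30 + 38 = 131

131


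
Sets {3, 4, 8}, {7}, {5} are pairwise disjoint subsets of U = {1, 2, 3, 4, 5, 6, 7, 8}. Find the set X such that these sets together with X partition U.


U = {1, 2, 3, 4, 5, 6, 7, 8}
Shown blocks: {3, 4, 8}, {7}, {5}
A partition's blocks are pairwise disjoint and cover U, so the missing block = U \ (union of shown blocks).
Union of shown blocks: {3, 4, 5, 7, 8}
Missing block = U \ (union) = {1, 2, 6}

{1, 2, 6}


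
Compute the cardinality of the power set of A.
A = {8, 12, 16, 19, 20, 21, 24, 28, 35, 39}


Set A = {8, 12, 16, 19, 20, 21, 24, 28, 35, 39}
|A| = 10
The power set P(A) contains all subsets of A.
|P(A)| = 2^|A| = 2^10 = 1024

1024


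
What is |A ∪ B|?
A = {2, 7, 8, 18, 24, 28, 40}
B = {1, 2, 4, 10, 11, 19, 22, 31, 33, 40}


Set A = {2, 7, 8, 18, 24, 28, 40}, |A| = 7
Set B = {1, 2, 4, 10, 11, 19, 22, 31, 33, 40}, |B| = 10
A ∩ B = {2, 40}, |A ∩ B| = 2
|A ∪ B| = |A| + |B| - |A ∩ B| = 7 + 10 - 2 = 15

15


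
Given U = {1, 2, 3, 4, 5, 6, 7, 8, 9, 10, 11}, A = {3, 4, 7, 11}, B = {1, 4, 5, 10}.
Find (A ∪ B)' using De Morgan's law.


U = {1, 2, 3, 4, 5, 6, 7, 8, 9, 10, 11}
A = {3, 4, 7, 11}, B = {1, 4, 5, 10}
A ∪ B = {1, 3, 4, 5, 7, 10, 11}
(A ∪ B)' = U \ (A ∪ B) = {2, 6, 8, 9}
Verification via A' ∩ B': A' = {1, 2, 5, 6, 8, 9, 10}, B' = {2, 3, 6, 7, 8, 9, 11}
A' ∩ B' = {2, 6, 8, 9} ✓

{2, 6, 8, 9}


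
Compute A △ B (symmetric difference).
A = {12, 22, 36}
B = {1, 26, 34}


Set A = {12, 22, 36}
Set B = {1, 26, 34}
A △ B = (A \ B) ∪ (B \ A)
Elements in A but not B: {12, 22, 36}
Elements in B but not A: {1, 26, 34}
A △ B = {1, 12, 22, 26, 34, 36}

{1, 12, 22, 26, 34, 36}


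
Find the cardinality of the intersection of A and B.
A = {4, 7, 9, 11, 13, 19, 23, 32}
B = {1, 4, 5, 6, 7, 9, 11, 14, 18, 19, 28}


Set A = {4, 7, 9, 11, 13, 19, 23, 32}
Set B = {1, 4, 5, 6, 7, 9, 11, 14, 18, 19, 28}
A ∩ B = {4, 7, 9, 11, 19}
|A ∩ B| = 5

5


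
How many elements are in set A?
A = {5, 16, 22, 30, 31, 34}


Set A = {5, 16, 22, 30, 31, 34}
Listing elements: 5, 16, 22, 30, 31, 34
Counting: 6 elements
|A| = 6

6


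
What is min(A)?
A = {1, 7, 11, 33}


Set A = {1, 7, 11, 33}
Elements in ascending order: 1, 7, 11, 33
The smallest element is 1.

1


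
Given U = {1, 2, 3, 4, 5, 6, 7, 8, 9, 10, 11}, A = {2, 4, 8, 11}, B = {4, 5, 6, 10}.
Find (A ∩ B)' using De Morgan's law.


U = {1, 2, 3, 4, 5, 6, 7, 8, 9, 10, 11}
A = {2, 4, 8, 11}, B = {4, 5, 6, 10}
A ∩ B = {4}
(A ∩ B)' = U \ (A ∩ B) = {1, 2, 3, 5, 6, 7, 8, 9, 10, 11}
Verification via A' ∪ B': A' = {1, 3, 5, 6, 7, 9, 10}, B' = {1, 2, 3, 7, 8, 9, 11}
A' ∪ B' = {1, 2, 3, 5, 6, 7, 8, 9, 10, 11} ✓

{1, 2, 3, 5, 6, 7, 8, 9, 10, 11}


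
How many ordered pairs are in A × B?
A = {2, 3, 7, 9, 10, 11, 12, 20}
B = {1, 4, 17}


Set A = {2, 3, 7, 9, 10, 11, 12, 20} has 8 elements.
Set B = {1, 4, 17} has 3 elements.
|A × B| = |A| × |B| = 8 × 3 = 24

24


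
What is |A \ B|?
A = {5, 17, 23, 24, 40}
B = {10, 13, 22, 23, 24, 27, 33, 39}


Set A = {5, 17, 23, 24, 40}
Set B = {10, 13, 22, 23, 24, 27, 33, 39}
A \ B = {5, 17, 40}
|A \ B| = 3

3


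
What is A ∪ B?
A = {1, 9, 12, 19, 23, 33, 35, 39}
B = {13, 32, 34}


Set A = {1, 9, 12, 19, 23, 33, 35, 39}
Set B = {13, 32, 34}
A ∪ B includes all elements in either set.
Elements from A: {1, 9, 12, 19, 23, 33, 35, 39}
Elements from B not already included: {13, 32, 34}
A ∪ B = {1, 9, 12, 13, 19, 23, 32, 33, 34, 35, 39}

{1, 9, 12, 13, 19, 23, 32, 33, 34, 35, 39}


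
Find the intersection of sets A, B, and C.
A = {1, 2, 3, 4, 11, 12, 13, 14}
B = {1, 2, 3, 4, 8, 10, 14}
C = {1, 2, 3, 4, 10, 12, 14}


Set A = {1, 2, 3, 4, 11, 12, 13, 14}
Set B = {1, 2, 3, 4, 8, 10, 14}
Set C = {1, 2, 3, 4, 10, 12, 14}
First, A ∩ B = {1, 2, 3, 4, 14}
Then, (A ∩ B) ∩ C = {1, 2, 3, 4, 14}

{1, 2, 3, 4, 14}


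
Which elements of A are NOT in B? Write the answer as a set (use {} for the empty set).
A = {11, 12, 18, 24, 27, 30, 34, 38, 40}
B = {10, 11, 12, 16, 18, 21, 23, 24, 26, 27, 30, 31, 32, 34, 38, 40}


Set A = {11, 12, 18, 24, 27, 30, 34, 38, 40}
Set B = {10, 11, 12, 16, 18, 21, 23, 24, 26, 27, 30, 31, 32, 34, 38, 40}
Check each element of A against B:
11 ∈ B, 12 ∈ B, 18 ∈ B, 24 ∈ B, 27 ∈ B, 30 ∈ B, 34 ∈ B, 38 ∈ B, 40 ∈ B
Elements of A not in B: {}

{}


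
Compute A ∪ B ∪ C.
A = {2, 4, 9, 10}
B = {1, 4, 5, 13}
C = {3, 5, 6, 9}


Set A = {2, 4, 9, 10}
Set B = {1, 4, 5, 13}
Set C = {3, 5, 6, 9}
First, A ∪ B = {1, 2, 4, 5, 9, 10, 13}
Then, (A ∪ B) ∪ C = {1, 2, 3, 4, 5, 6, 9, 10, 13}

{1, 2, 3, 4, 5, 6, 9, 10, 13}


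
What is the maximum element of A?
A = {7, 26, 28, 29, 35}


Set A = {7, 26, 28, 29, 35}
Elements in ascending order: 7, 26, 28, 29, 35
The largest element is 35.

35


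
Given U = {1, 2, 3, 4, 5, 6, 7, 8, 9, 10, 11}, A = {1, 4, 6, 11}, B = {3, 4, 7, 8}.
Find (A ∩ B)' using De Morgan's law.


U = {1, 2, 3, 4, 5, 6, 7, 8, 9, 10, 11}
A = {1, 4, 6, 11}, B = {3, 4, 7, 8}
A ∩ B = {4}
(A ∩ B)' = U \ (A ∩ B) = {1, 2, 3, 5, 6, 7, 8, 9, 10, 11}
Verification via A' ∪ B': A' = {2, 3, 5, 7, 8, 9, 10}, B' = {1, 2, 5, 6, 9, 10, 11}
A' ∪ B' = {1, 2, 3, 5, 6, 7, 8, 9, 10, 11} ✓

{1, 2, 3, 5, 6, 7, 8, 9, 10, 11}


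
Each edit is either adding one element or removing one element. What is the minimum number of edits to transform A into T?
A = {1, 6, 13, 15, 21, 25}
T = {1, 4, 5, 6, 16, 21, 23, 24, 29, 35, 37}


Set A = {1, 6, 13, 15, 21, 25}
Set T = {1, 4, 5, 6, 16, 21, 23, 24, 29, 35, 37}
Elements to remove from A (in A, not in T): {13, 15, 25} → 3 removals
Elements to add to A (in T, not in A): {4, 5, 16, 23, 24, 29, 35, 37} → 8 additions
Total edits = 3 + 8 = 11

11


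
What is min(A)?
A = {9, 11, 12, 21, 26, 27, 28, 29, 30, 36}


Set A = {9, 11, 12, 21, 26, 27, 28, 29, 30, 36}
Elements in ascending order: 9, 11, 12, 21, 26, 27, 28, 29, 30, 36
The smallest element is 9.

9


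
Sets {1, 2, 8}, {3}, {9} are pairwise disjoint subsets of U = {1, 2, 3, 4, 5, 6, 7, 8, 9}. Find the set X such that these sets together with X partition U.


U = {1, 2, 3, 4, 5, 6, 7, 8, 9}
Shown blocks: {1, 2, 8}, {3}, {9}
A partition's blocks are pairwise disjoint and cover U, so the missing block = U \ (union of shown blocks).
Union of shown blocks: {1, 2, 3, 8, 9}
Missing block = U \ (union) = {4, 5, 6, 7}

{4, 5, 6, 7}


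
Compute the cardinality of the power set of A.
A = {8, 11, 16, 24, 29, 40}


Set A = {8, 11, 16, 24, 29, 40}
|A| = 6
The power set P(A) contains all subsets of A.
|P(A)| = 2^|A| = 2^6 = 64

64


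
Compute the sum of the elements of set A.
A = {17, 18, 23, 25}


Set A = {17, 18, 23, 25}
Sum = 17 + 18 + 23 + 25 = 83

83


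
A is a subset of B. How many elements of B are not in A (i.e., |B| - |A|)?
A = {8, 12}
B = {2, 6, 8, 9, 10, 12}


Set A = {8, 12}, |A| = 2
Set B = {2, 6, 8, 9, 10, 12}, |B| = 6
Since A ⊆ B: B \ A = {2, 6, 9, 10}
|B| - |A| = 6 - 2 = 4

4


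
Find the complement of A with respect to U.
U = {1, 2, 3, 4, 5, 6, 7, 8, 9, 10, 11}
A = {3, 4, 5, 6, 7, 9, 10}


Universal set U = {1, 2, 3, 4, 5, 6, 7, 8, 9, 10, 11}
Set A = {3, 4, 5, 6, 7, 9, 10}
A' = U \ A = elements in U but not in A
Checking each element of U:
1 (not in A, include), 2 (not in A, include), 3 (in A, exclude), 4 (in A, exclude), 5 (in A, exclude), 6 (in A, exclude), 7 (in A, exclude), 8 (not in A, include), 9 (in A, exclude), 10 (in A, exclude), 11 (not in A, include)
A' = {1, 2, 8, 11}

{1, 2, 8, 11}


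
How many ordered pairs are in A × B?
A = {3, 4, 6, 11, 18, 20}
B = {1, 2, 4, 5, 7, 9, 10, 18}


Set A = {3, 4, 6, 11, 18, 20} has 6 elements.
Set B = {1, 2, 4, 5, 7, 9, 10, 18} has 8 elements.
|A × B| = |A| × |B| = 6 × 8 = 48

48


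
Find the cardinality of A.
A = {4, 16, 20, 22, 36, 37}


Set A = {4, 16, 20, 22, 36, 37}
Listing elements: 4, 16, 20, 22, 36, 37
Counting: 6 elements
|A| = 6

6


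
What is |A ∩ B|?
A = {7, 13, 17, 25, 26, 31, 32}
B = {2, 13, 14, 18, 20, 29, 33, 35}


Set A = {7, 13, 17, 25, 26, 31, 32}
Set B = {2, 13, 14, 18, 20, 29, 33, 35}
A ∩ B = {13}
|A ∩ B| = 1

1


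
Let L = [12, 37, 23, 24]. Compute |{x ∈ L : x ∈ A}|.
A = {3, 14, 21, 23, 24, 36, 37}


Set A = {3, 14, 21, 23, 24, 36, 37}
Candidates: [12, 37, 23, 24]
Check each candidate:
12 ∉ A, 37 ∈ A, 23 ∈ A, 24 ∈ A
Count of candidates in A: 3

3


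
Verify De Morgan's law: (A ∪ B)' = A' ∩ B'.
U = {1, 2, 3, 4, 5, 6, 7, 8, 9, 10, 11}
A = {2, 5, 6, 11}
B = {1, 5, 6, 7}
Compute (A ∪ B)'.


U = {1, 2, 3, 4, 5, 6, 7, 8, 9, 10, 11}
A = {2, 5, 6, 11}, B = {1, 5, 6, 7}
A ∪ B = {1, 2, 5, 6, 7, 11}
(A ∪ B)' = U \ (A ∪ B) = {3, 4, 8, 9, 10}
Verification via A' ∩ B': A' = {1, 3, 4, 7, 8, 9, 10}, B' = {2, 3, 4, 8, 9, 10, 11}
A' ∩ B' = {3, 4, 8, 9, 10} ✓

{3, 4, 8, 9, 10}


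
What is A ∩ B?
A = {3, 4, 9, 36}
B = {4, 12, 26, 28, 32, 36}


Set A = {3, 4, 9, 36}
Set B = {4, 12, 26, 28, 32, 36}
A ∩ B includes only elements in both sets.
Check each element of A against B:
3 ✗, 4 ✓, 9 ✗, 36 ✓
A ∩ B = {4, 36}

{4, 36}


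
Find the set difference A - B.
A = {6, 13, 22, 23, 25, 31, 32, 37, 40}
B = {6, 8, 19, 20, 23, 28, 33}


Set A = {6, 13, 22, 23, 25, 31, 32, 37, 40}
Set B = {6, 8, 19, 20, 23, 28, 33}
A \ B includes elements in A that are not in B.
Check each element of A:
6 (in B, remove), 13 (not in B, keep), 22 (not in B, keep), 23 (in B, remove), 25 (not in B, keep), 31 (not in B, keep), 32 (not in B, keep), 37 (not in B, keep), 40 (not in B, keep)
A \ B = {13, 22, 25, 31, 32, 37, 40}

{13, 22, 25, 31, 32, 37, 40}


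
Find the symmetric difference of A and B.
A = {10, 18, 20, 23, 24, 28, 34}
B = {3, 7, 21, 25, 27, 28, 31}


Set A = {10, 18, 20, 23, 24, 28, 34}
Set B = {3, 7, 21, 25, 27, 28, 31}
A △ B = (A \ B) ∪ (B \ A)
Elements in A but not B: {10, 18, 20, 23, 24, 34}
Elements in B but not A: {3, 7, 21, 25, 27, 31}
A △ B = {3, 7, 10, 18, 20, 21, 23, 24, 25, 27, 31, 34}

{3, 7, 10, 18, 20, 21, 23, 24, 25, 27, 31, 34}


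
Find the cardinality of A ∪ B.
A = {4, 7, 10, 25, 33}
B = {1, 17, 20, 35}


Set A = {4, 7, 10, 25, 33}, |A| = 5
Set B = {1, 17, 20, 35}, |B| = 4
A ∩ B = {}, |A ∩ B| = 0
|A ∪ B| = |A| + |B| - |A ∩ B| = 5 + 4 - 0 = 9

9


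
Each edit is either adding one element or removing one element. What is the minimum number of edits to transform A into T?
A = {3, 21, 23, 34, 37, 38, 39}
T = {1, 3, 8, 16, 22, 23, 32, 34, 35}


Set A = {3, 21, 23, 34, 37, 38, 39}
Set T = {1, 3, 8, 16, 22, 23, 32, 34, 35}
Elements to remove from A (in A, not in T): {21, 37, 38, 39} → 4 removals
Elements to add to A (in T, not in A): {1, 8, 16, 22, 32, 35} → 6 additions
Total edits = 4 + 6 = 10

10


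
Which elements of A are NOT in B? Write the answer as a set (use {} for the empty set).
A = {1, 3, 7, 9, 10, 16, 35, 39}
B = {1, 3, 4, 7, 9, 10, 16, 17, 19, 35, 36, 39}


Set A = {1, 3, 7, 9, 10, 16, 35, 39}
Set B = {1, 3, 4, 7, 9, 10, 16, 17, 19, 35, 36, 39}
Check each element of A against B:
1 ∈ B, 3 ∈ B, 7 ∈ B, 9 ∈ B, 10 ∈ B, 16 ∈ B, 35 ∈ B, 39 ∈ B
Elements of A not in B: {}

{}


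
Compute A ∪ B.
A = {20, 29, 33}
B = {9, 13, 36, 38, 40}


Set A = {20, 29, 33}
Set B = {9, 13, 36, 38, 40}
A ∪ B includes all elements in either set.
Elements from A: {20, 29, 33}
Elements from B not already included: {9, 13, 36, 38, 40}
A ∪ B = {9, 13, 20, 29, 33, 36, 38, 40}

{9, 13, 20, 29, 33, 36, 38, 40}


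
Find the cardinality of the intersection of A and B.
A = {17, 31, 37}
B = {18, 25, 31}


Set A = {17, 31, 37}
Set B = {18, 25, 31}
A ∩ B = {31}
|A ∩ B| = 1

1


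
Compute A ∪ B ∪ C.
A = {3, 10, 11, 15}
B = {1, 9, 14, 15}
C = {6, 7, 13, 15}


Set A = {3, 10, 11, 15}
Set B = {1, 9, 14, 15}
Set C = {6, 7, 13, 15}
First, A ∪ B = {1, 3, 9, 10, 11, 14, 15}
Then, (A ∪ B) ∪ C = {1, 3, 6, 7, 9, 10, 11, 13, 14, 15}

{1, 3, 6, 7, 9, 10, 11, 13, 14, 15}


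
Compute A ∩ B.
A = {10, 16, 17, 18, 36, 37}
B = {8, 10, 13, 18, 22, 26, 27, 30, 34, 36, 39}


Set A = {10, 16, 17, 18, 36, 37}
Set B = {8, 10, 13, 18, 22, 26, 27, 30, 34, 36, 39}
A ∩ B includes only elements in both sets.
Check each element of A against B:
10 ✓, 16 ✗, 17 ✗, 18 ✓, 36 ✓, 37 ✗
A ∩ B = {10, 18, 36}

{10, 18, 36}


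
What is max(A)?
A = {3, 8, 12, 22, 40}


Set A = {3, 8, 12, 22, 40}
Elements in ascending order: 3, 8, 12, 22, 40
The largest element is 40.

40


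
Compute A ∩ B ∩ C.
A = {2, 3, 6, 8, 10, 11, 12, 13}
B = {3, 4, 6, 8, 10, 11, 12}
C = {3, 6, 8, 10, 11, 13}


Set A = {2, 3, 6, 8, 10, 11, 12, 13}
Set B = {3, 4, 6, 8, 10, 11, 12}
Set C = {3, 6, 8, 10, 11, 13}
First, A ∩ B = {3, 6, 8, 10, 11, 12}
Then, (A ∩ B) ∩ C = {3, 6, 8, 10, 11}

{3, 6, 8, 10, 11}


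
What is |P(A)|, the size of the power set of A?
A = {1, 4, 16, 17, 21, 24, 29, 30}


Set A = {1, 4, 16, 17, 21, 24, 29, 30}
|A| = 8
The power set P(A) contains all subsets of A.
|P(A)| = 2^|A| = 2^8 = 256

256


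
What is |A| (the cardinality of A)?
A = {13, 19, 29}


Set A = {13, 19, 29}
Listing elements: 13, 19, 29
Counting: 3 elements
|A| = 3

3


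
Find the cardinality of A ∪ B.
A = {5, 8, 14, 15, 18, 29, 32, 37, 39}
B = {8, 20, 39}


Set A = {5, 8, 14, 15, 18, 29, 32, 37, 39}, |A| = 9
Set B = {8, 20, 39}, |B| = 3
A ∩ B = {8, 39}, |A ∩ B| = 2
|A ∪ B| = |A| + |B| - |A ∩ B| = 9 + 3 - 2 = 10

10


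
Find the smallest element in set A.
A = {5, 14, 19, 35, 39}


Set A = {5, 14, 19, 35, 39}
Elements in ascending order: 5, 14, 19, 35, 39
The smallest element is 5.

5


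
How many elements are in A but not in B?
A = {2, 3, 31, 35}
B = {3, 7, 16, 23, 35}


Set A = {2, 3, 31, 35}
Set B = {3, 7, 16, 23, 35}
A \ B = {2, 31}
|A \ B| = 2

2


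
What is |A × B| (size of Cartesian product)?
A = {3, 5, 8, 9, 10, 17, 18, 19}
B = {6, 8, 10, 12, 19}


Set A = {3, 5, 8, 9, 10, 17, 18, 19} has 8 elements.
Set B = {6, 8, 10, 12, 19} has 5 elements.
|A × B| = |A| × |B| = 8 × 5 = 40

40


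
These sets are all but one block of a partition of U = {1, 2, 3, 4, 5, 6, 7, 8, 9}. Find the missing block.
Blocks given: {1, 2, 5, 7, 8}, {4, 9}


U = {1, 2, 3, 4, 5, 6, 7, 8, 9}
Shown blocks: {1, 2, 5, 7, 8}, {4, 9}
A partition's blocks are pairwise disjoint and cover U, so the missing block = U \ (union of shown blocks).
Union of shown blocks: {1, 2, 4, 5, 7, 8, 9}
Missing block = U \ (union) = {3, 6}

{3, 6}


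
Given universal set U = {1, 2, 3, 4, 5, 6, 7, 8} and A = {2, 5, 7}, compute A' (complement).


Universal set U = {1, 2, 3, 4, 5, 6, 7, 8}
Set A = {2, 5, 7}
A' = U \ A = elements in U but not in A
Checking each element of U:
1 (not in A, include), 2 (in A, exclude), 3 (not in A, include), 4 (not in A, include), 5 (in A, exclude), 6 (not in A, include), 7 (in A, exclude), 8 (not in A, include)
A' = {1, 3, 4, 6, 8}

{1, 3, 4, 6, 8}


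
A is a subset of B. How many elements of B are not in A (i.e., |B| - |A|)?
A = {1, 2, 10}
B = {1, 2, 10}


Set A = {1, 2, 10}, |A| = 3
Set B = {1, 2, 10}, |B| = 3
Since A ⊆ B: B \ A = {}
|B| - |A| = 3 - 3 = 0

0


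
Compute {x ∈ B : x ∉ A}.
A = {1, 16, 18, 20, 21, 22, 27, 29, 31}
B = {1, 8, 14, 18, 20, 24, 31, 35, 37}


Set A = {1, 16, 18, 20, 21, 22, 27, 29, 31}
Set B = {1, 8, 14, 18, 20, 24, 31, 35, 37}
Check each element of B against A:
1 ∈ A, 8 ∉ A (include), 14 ∉ A (include), 18 ∈ A, 20 ∈ A, 24 ∉ A (include), 31 ∈ A, 35 ∉ A (include), 37 ∉ A (include)
Elements of B not in A: {8, 14, 24, 35, 37}

{8, 14, 24, 35, 37}


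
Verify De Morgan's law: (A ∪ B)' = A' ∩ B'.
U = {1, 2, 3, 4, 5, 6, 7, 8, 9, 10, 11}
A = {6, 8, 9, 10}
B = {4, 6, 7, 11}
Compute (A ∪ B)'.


U = {1, 2, 3, 4, 5, 6, 7, 8, 9, 10, 11}
A = {6, 8, 9, 10}, B = {4, 6, 7, 11}
A ∪ B = {4, 6, 7, 8, 9, 10, 11}
(A ∪ B)' = U \ (A ∪ B) = {1, 2, 3, 5}
Verification via A' ∩ B': A' = {1, 2, 3, 4, 5, 7, 11}, B' = {1, 2, 3, 5, 8, 9, 10}
A' ∩ B' = {1, 2, 3, 5} ✓

{1, 2, 3, 5}


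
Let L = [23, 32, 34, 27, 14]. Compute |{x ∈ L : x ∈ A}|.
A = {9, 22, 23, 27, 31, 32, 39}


Set A = {9, 22, 23, 27, 31, 32, 39}
Candidates: [23, 32, 34, 27, 14]
Check each candidate:
23 ∈ A, 32 ∈ A, 34 ∉ A, 27 ∈ A, 14 ∉ A
Count of candidates in A: 3

3


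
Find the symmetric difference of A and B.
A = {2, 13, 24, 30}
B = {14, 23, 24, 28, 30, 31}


Set A = {2, 13, 24, 30}
Set B = {14, 23, 24, 28, 30, 31}
A △ B = (A \ B) ∪ (B \ A)
Elements in A but not B: {2, 13}
Elements in B but not A: {14, 23, 28, 31}
A △ B = {2, 13, 14, 23, 28, 31}

{2, 13, 14, 23, 28, 31}


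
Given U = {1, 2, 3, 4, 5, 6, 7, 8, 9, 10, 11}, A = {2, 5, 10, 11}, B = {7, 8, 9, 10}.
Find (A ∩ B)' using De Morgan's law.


U = {1, 2, 3, 4, 5, 6, 7, 8, 9, 10, 11}
A = {2, 5, 10, 11}, B = {7, 8, 9, 10}
A ∩ B = {10}
(A ∩ B)' = U \ (A ∩ B) = {1, 2, 3, 4, 5, 6, 7, 8, 9, 11}
Verification via A' ∪ B': A' = {1, 3, 4, 6, 7, 8, 9}, B' = {1, 2, 3, 4, 5, 6, 11}
A' ∪ B' = {1, 2, 3, 4, 5, 6, 7, 8, 9, 11} ✓

{1, 2, 3, 4, 5, 6, 7, 8, 9, 11}


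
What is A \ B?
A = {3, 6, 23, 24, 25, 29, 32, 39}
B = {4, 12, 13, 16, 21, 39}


Set A = {3, 6, 23, 24, 25, 29, 32, 39}
Set B = {4, 12, 13, 16, 21, 39}
A \ B includes elements in A that are not in B.
Check each element of A:
3 (not in B, keep), 6 (not in B, keep), 23 (not in B, keep), 24 (not in B, keep), 25 (not in B, keep), 29 (not in B, keep), 32 (not in B, keep), 39 (in B, remove)
A \ B = {3, 6, 23, 24, 25, 29, 32}

{3, 6, 23, 24, 25, 29, 32}


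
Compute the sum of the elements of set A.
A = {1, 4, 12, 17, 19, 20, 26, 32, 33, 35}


Set A = {1, 4, 12, 17, 19, 20, 26, 32, 33, 35}
Sum = 1 + 4 + 12 + 17 + 19 + 20 + 26 + 32 + 33 + 35 = 199

199


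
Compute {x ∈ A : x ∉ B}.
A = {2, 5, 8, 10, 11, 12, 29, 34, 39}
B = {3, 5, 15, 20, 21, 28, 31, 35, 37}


Set A = {2, 5, 8, 10, 11, 12, 29, 34, 39}
Set B = {3, 5, 15, 20, 21, 28, 31, 35, 37}
Check each element of A against B:
2 ∉ B (include), 5 ∈ B, 8 ∉ B (include), 10 ∉ B (include), 11 ∉ B (include), 12 ∉ B (include), 29 ∉ B (include), 34 ∉ B (include), 39 ∉ B (include)
Elements of A not in B: {2, 8, 10, 11, 12, 29, 34, 39}

{2, 8, 10, 11, 12, 29, 34, 39}
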